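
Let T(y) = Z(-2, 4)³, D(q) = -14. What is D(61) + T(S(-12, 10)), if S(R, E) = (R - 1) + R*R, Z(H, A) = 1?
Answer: -13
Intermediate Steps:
S(R, E) = -1 + R + R² (S(R, E) = (-1 + R) + R² = -1 + R + R²)
T(y) = 1 (T(y) = 1³ = 1)
D(61) + T(S(-12, 10)) = -14 + 1 = -13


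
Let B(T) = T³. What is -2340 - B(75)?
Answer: -424215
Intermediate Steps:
-2340 - B(75) = -2340 - 1*75³ = -2340 - 1*421875 = -2340 - 421875 = -424215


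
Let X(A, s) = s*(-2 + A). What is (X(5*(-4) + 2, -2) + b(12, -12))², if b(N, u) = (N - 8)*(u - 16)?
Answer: 5184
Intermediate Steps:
b(N, u) = (-16 + u)*(-8 + N) (b(N, u) = (-8 + N)*(-16 + u) = (-16 + u)*(-8 + N))
(X(5*(-4) + 2, -2) + b(12, -12))² = (-2*(-2 + (5*(-4) + 2)) + (128 - 16*12 - 8*(-12) + 12*(-12)))² = (-2*(-2 + (-20 + 2)) + (128 - 192 + 96 - 144))² = (-2*(-2 - 18) - 112)² = (-2*(-20) - 112)² = (40 - 112)² = (-72)² = 5184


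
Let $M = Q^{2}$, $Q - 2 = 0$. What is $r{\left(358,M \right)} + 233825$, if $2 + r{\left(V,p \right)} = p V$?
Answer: $235255$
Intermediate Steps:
$Q = 2$ ($Q = 2 + 0 = 2$)
$M = 4$ ($M = 2^{2} = 4$)
$r{\left(V,p \right)} = -2 + V p$ ($r{\left(V,p \right)} = -2 + p V = -2 + V p$)
$r{\left(358,M \right)} + 233825 = \left(-2 + 358 \cdot 4\right) + 233825 = \left(-2 + 1432\right) + 233825 = 1430 + 233825 = 235255$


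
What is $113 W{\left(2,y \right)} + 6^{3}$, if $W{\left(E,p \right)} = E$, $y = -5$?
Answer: $442$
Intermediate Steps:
$113 W{\left(2,y \right)} + 6^{3} = 113 \cdot 2 + 6^{3} = 226 + 216 = 442$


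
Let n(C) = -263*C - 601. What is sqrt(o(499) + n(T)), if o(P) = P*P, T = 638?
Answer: sqrt(80606) ≈ 283.91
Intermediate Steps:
o(P) = P**2
n(C) = -601 - 263*C
sqrt(o(499) + n(T)) = sqrt(499**2 + (-601 - 263*638)) = sqrt(249001 + (-601 - 167794)) = sqrt(249001 - 168395) = sqrt(80606)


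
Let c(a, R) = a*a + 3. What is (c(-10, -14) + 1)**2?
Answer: 10816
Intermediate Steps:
c(a, R) = 3 + a**2 (c(a, R) = a**2 + 3 = 3 + a**2)
(c(-10, -14) + 1)**2 = ((3 + (-10)**2) + 1)**2 = ((3 + 100) + 1)**2 = (103 + 1)**2 = 104**2 = 10816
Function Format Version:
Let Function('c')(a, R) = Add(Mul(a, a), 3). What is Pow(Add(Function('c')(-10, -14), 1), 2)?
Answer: 10816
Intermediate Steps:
Function('c')(a, R) = Add(3, Pow(a, 2)) (Function('c')(a, R) = Add(Pow(a, 2), 3) = Add(3, Pow(a, 2)))
Pow(Add(Function('c')(-10, -14), 1), 2) = Pow(Add(Add(3, Pow(-10, 2)), 1), 2) = Pow(Add(Add(3, 100), 1), 2) = Pow(Add(103, 1), 2) = Pow(104, 2) = 10816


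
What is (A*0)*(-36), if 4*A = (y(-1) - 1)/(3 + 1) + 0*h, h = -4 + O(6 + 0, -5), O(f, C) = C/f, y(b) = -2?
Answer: 0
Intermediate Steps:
h = -29/6 (h = -4 - 5/(6 + 0) = -4 - 5/6 = -4 - 5*⅙ = -4 - ⅚ = -29/6 ≈ -4.8333)
A = -3/16 (A = ((-2 - 1)/(3 + 1) + 0*(-29/6))/4 = (-3/4 + 0)/4 = (-3*¼ + 0)/4 = (-¾ + 0)/4 = (¼)*(-¾) = -3/16 ≈ -0.18750)
(A*0)*(-36) = -3/16*0*(-36) = 0*(-36) = 0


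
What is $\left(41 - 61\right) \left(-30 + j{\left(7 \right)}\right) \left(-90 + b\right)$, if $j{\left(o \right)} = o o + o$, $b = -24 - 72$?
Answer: $96720$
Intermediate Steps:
$b = -96$
$j{\left(o \right)} = o + o^{2}$ ($j{\left(o \right)} = o^{2} + o = o + o^{2}$)
$\left(41 - 61\right) \left(-30 + j{\left(7 \right)}\right) \left(-90 + b\right) = \left(41 - 61\right) \left(-30 + 7 \left(1 + 7\right)\right) \left(-90 - 96\right) = - 20 \left(-30 + 7 \cdot 8\right) \left(-186\right) = - 20 \left(-30 + 56\right) \left(-186\right) = \left(-20\right) 26 \left(-186\right) = \left(-520\right) \left(-186\right) = 96720$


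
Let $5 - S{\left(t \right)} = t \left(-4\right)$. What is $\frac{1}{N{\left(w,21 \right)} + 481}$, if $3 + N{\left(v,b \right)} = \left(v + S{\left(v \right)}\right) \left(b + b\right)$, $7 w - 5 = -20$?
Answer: $\frac{1}{238} \approx 0.0042017$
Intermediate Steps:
$w = - \frac{15}{7}$ ($w = \frac{5}{7} + \frac{1}{7} \left(-20\right) = \frac{5}{7} - \frac{20}{7} = - \frac{15}{7} \approx -2.1429$)
$S{\left(t \right)} = 5 + 4 t$ ($S{\left(t \right)} = 5 - t \left(-4\right) = 5 - - 4 t = 5 + 4 t$)
$N{\left(v,b \right)} = -3 + 2 b \left(5 + 5 v\right)$ ($N{\left(v,b \right)} = -3 + \left(v + \left(5 + 4 v\right)\right) \left(b + b\right) = -3 + \left(5 + 5 v\right) 2 b = -3 + 2 b \left(5 + 5 v\right)$)
$\frac{1}{N{\left(w,21 \right)} + 481} = \frac{1}{\left(-3 + 10 \cdot 21 + 10 \cdot 21 \left(- \frac{15}{7}\right)\right) + 481} = \frac{1}{\left(-3 + 210 - 450\right) + 481} = \frac{1}{-243 + 481} = \frac{1}{238}$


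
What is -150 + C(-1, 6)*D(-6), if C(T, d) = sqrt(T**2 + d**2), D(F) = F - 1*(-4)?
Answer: -150 - 2*sqrt(37) ≈ -162.17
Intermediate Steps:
D(F) = 4 + F (D(F) = F + 4 = 4 + F)
-150 + C(-1, 6)*D(-6) = -150 + sqrt((-1)**2 + 6**2)*(4 - 6) = -150 + sqrt(1 + 36)*(-2) = -150 + sqrt(37)*(-2) = -150 - 2*sqrt(37)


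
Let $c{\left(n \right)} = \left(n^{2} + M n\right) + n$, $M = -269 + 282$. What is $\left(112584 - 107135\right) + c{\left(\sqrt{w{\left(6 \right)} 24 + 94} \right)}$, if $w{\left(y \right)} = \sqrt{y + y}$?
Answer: $5543 + 14 \sqrt{94 + 48 \sqrt{3}} + 48 \sqrt{3} \approx 5812.5$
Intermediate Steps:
$w{\left(y \right)} = \sqrt{2} \sqrt{y}$ ($w{\left(y \right)} = \sqrt{2 y} = \sqrt{2} \sqrt{y}$)
$M = 13$
$c{\left(n \right)} = n^{2} + 14 n$ ($c{\left(n \right)} = \left(n^{2} + 13 n\right) + n = n^{2} + 14 n$)
$\left(112584 - 107135\right) + c{\left(\sqrt{w{\left(6 \right)} 24 + 94} \right)} = \left(112584 - 107135\right) + \sqrt{\sqrt{2} \sqrt{6} \cdot 24 + 94} \left(14 + \sqrt{\sqrt{2} \sqrt{6} \cdot 24 + 94}\right) = 5449 + \sqrt{2 \sqrt{3} \cdot 24 + 94} \left(14 + \sqrt{2 \sqrt{3} \cdot 24 + 94}\right) = 5449 + \sqrt{48 \sqrt{3} + 94} \left(14 + \sqrt{48 \sqrt{3} + 94}\right) = 5449 + \sqrt{94 + 48 \sqrt{3}} \left(14 + \sqrt{94 + 48 \sqrt{3}}\right)$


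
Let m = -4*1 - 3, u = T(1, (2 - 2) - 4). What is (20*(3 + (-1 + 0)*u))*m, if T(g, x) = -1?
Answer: -560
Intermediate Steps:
u = -1
m = -7 (m = -4 - 3 = -7)
(20*(3 + (-1 + 0)*u))*m = (20*(3 + (-1 + 0)*(-1)))*(-7) = (20*(3 - 1*(-1)))*(-7) = (20*(3 + 1))*(-7) = (20*4)*(-7) = 80*(-7) = -560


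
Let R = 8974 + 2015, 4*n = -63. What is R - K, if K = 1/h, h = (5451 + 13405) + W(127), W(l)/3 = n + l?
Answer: 843504647/76759 ≈ 10989.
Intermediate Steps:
n = -63/4 (n = (¼)*(-63) = -63/4 ≈ -15.750)
W(l) = -189/4 + 3*l (W(l) = 3*(-63/4 + l) = -189/4 + 3*l)
R = 10989
h = 76759/4 (h = (5451 + 13405) + (-189/4 + 3*127) = 18856 + (-189/4 + 381) = 18856 + 1335/4 = 76759/4 ≈ 19190.)
K = 4/76759 (K = 1/(76759/4) = 4/76759 ≈ 5.2111e-5)
R - K = 10989 - 1*4/76759 = 10989 - 4/76759 = 843504647/76759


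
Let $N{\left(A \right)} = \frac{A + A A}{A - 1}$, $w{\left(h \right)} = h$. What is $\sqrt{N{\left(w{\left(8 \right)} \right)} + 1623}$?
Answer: $\frac{\sqrt{80031}}{7} \approx 40.414$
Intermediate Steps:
$N{\left(A \right)} = \frac{A + A^{2}}{-1 + A}$
$\sqrt{N{\left(w{\left(8 \right)} \right)} + 1623} = \sqrt{\frac{8 \left(1 + 8\right)}{-1 + 8} + 1623} = \sqrt{8 \cdot \frac{1}{7} \cdot 9 + 1623} = \sqrt{\frac{72}{7} + 1623} = \sqrt{\frac{11433}{7}} = \frac{\sqrt{80031}}{7}$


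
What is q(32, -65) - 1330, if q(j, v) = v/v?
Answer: -1329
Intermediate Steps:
q(j, v) = 1
q(32, -65) - 1330 = 1 - 1330 = -1329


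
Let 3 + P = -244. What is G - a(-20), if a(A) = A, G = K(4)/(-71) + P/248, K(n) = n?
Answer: 333631/17608 ≈ 18.948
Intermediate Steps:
P = -247 (P = -3 - 244 = -247)
G = -18529/17608 (G = 4/(-71) - 247/248 = 4*(-1/71) - 247*1/248 = -4/71 - 247/248 = -18529/17608 ≈ -1.0523)
G - a(-20) = -18529/17608 - 1*(-20) = -18529/17608 + 20 = 333631/17608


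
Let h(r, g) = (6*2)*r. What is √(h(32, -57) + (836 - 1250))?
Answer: I*√30 ≈ 5.4772*I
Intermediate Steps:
h(r, g) = 12*r
√(h(32, -57) + (836 - 1250)) = √(12*32 + (836 - 1250)) = √(384 - 414) = √(-30) = I*√30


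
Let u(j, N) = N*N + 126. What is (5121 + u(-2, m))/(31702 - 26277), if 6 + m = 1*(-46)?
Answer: 7951/5425 ≈ 1.4656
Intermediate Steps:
m = -52 (m = -6 + 1*(-46) = -6 - 46 = -52)
u(j, N) = 126 + N² (u(j, N) = N² + 126 = 126 + N²)
(5121 + u(-2, m))/(31702 - 26277) = (5121 + (126 + (-52)²))/(31702 - 26277) = (5121 + (126 + 2704))/5425 = (5121 + 2830)*(1/5425) = 7951*(1/5425) = 7951/5425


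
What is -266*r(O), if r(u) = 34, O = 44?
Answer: -9044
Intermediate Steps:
-266*r(O) = -266*34 = -9044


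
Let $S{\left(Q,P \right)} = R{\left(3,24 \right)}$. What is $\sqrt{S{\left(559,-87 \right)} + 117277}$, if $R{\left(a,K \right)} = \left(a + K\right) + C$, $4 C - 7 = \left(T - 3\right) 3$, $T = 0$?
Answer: $\frac{\sqrt{469214}}{2} \approx 342.5$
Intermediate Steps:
$C = - \frac{1}{2}$ ($C = \frac{7}{4} + \frac{\left(0 - 3\right) 3}{4} = \frac{7}{4} + \frac{\left(-3\right) 3}{4} = \frac{7}{4} + \frac{1}{4} \left(-9\right) = \frac{7}{4} - \frac{9}{4} = - \frac{1}{2} \approx -0.5$)
$R{\left(a,K \right)} = - \frac{1}{2} + K + a$ ($R{\left(a,K \right)} = \left(a + K\right) - \frac{1}{2} = \left(K + a\right) - \frac{1}{2} = - \frac{1}{2} + K + a$)
$S{\left(Q,P \right)} = \frac{53}{2}$ ($S{\left(Q,P \right)} = - \frac{1}{2} + 24 + 3 = \frac{53}{2}$)
$\sqrt{S{\left(559,-87 \right)} + 117277} = \sqrt{\frac{53}{2} + 117277} = \sqrt{\frac{234607}{2}} = \frac{\sqrt{469214}}{2}$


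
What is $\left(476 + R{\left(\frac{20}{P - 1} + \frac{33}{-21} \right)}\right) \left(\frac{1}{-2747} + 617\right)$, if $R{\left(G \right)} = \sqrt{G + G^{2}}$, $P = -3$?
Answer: $\frac{806771448}{2747} + \frac{1694898 \sqrt{1794}}{19229} \approx 2.9743 \cdot 10^{5}$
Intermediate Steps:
$\left(476 + R{\left(\frac{20}{P - 1} + \frac{33}{-21} \right)}\right) \left(\frac{1}{-2747} + 617\right) = \left(476 + \sqrt{\left(\frac{20}{-3 - 1} + \frac{33}{-21}\right) \left(1 + \left(\frac{20}{-3 - 1} + \frac{33}{-21}\right)\right)}\right) \left(\frac{1}{-2747} + 617\right) = \left(476 + \sqrt{\left(\frac{20}{-3 - 1} + 33 \left(- \frac{1}{21}\right)\right) \left(1 + \left(\frac{20}{-3 - 1} + 33 \left(- \frac{1}{21}\right)\right)\right)}\right) \left(- \frac{1}{2747} + 617\right) = \left(476 + \sqrt{\left(\frac{20}{-4} - \frac{11}{7}\right) \left(1 + \left(\frac{20}{-4} - \frac{11}{7}\right)\right)}\right) \frac{1694898}{2747} = \left(476 + \sqrt{\left(20 \left(- \frac{1}{4}\right) - \frac{11}{7}\right) \left(1 + \left(20 \left(- \frac{1}{4}\right) - \frac{11}{7}\right)\right)}\right) \frac{1694898}{2747} = \left(476 + \sqrt{\left(-5 - \frac{11}{7}\right) \left(1 - \frac{46}{7}\right)}\right) \frac{1694898}{2747} = \left(476 + \sqrt{- \frac{46 \left(1 - \frac{46}{7}\right)}{7}}\right) \frac{1694898}{2747} = \left(476 + \sqrt{\left(- \frac{46}{7}\right) \left(- \frac{39}{7}\right)}\right) \frac{1694898}{2747} = \left(476 + \sqrt{\frac{1794}{49}}\right) \frac{1694898}{2747} = \left(476 + \frac{\sqrt{1794}}{7}\right) \frac{1694898}{2747} = \frac{806771448}{2747} + \frac{1694898 \sqrt{1794}}{19229}$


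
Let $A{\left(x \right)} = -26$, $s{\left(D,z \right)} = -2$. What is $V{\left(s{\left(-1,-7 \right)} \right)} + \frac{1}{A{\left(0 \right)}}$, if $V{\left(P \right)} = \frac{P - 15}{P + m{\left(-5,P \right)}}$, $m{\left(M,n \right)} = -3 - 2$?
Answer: $\frac{435}{182} \approx 2.3901$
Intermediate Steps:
$m{\left(M,n \right)} = -5$
$V{\left(P \right)} = \frac{-15 + P}{-5 + P}$ ($V{\left(P \right)} = \frac{P - 15}{P - 5} = \frac{-15 + P}{-5 + P}$)
$V{\left(s{\left(-1,-7 \right)} \right)} + \frac{1}{A{\left(0 \right)}} = \frac{-15 - 2}{-5 - 2} + \frac{1}{-26} = \frac{1}{-7} \left(-17\right) - \frac{1}{26} = \left(- \frac{1}{7}\right) \left(-17\right) - \frac{1}{26} = \frac{17}{7} - \frac{1}{26} = \frac{435}{182}$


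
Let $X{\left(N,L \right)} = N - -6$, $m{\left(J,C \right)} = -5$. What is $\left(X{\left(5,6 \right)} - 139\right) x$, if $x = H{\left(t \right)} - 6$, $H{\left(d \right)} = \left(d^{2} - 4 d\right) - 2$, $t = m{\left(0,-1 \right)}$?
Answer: $-4736$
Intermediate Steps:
$t = -5$
$X{\left(N,L \right)} = 6 + N$ ($X{\left(N,L \right)} = N + 6 = 6 + N$)
$H{\left(d \right)} = -2 + d^{2} - 4 d$
$x = 37$ ($x = \left(-2 + \left(-5\right)^{2} - -20\right) - 6 = \left(-2 + 25 + 20\right) - 6 = 43 - 6 = 37$)
$\left(X{\left(5,6 \right)} - 139\right) x = \left(\left(6 + 5\right) - 139\right) 37 = \left(11 - 139\right) 37 = \left(-128\right) 37 = -4736$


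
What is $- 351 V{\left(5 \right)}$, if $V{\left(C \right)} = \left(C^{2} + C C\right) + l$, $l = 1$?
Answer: $-17901$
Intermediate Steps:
$V{\left(C \right)} = 1 + 2 C^{2}$ ($V{\left(C \right)} = \left(C^{2} + C C\right) + 1 = \left(C^{2} + C^{2}\right) + 1 = 2 C^{2} + 1 = 1 + 2 C^{2}$)
$- 351 V{\left(5 \right)} = - 351 \left(1 + 2 \cdot 5^{2}\right) = - 351 \left(1 + 2 \cdot 25\right) = - 351 \left(1 + 50\right) = \left(-351\right) 51 = -17901$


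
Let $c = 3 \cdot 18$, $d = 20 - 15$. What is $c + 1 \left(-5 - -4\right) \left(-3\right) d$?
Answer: $69$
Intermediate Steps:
$d = 5$ ($d = 20 - 15 = 5$)
$c = 54$
$c + 1 \left(-5 - -4\right) \left(-3\right) d = 54 + 1 \left(-5 - -4\right) \left(-3\right) 5 = 54 + 1 \left(-5 + 4\right) \left(-3\right) 5 = 54 + 1 \left(-1\right) \left(-3\right) 5 = 54 + \left(-1\right) \left(-3\right) 5 = 54 + 3 \cdot 5 = 54 + 15 = 69$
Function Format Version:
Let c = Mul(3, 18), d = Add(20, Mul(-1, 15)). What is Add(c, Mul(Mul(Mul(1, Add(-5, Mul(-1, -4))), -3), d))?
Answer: 69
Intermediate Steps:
d = 5 (d = Add(20, -15) = 5)
c = 54
Add(c, Mul(Mul(Mul(1, Add(-5, Mul(-1, -4))), -3), d)) = Add(54, Mul(Mul(Mul(1, Add(-5, Mul(-1, -4))), -3), 5)) = Add(54, Mul(Mul(Mul(1, Add(-5, 4)), -3), 5)) = Add(54, Mul(Mul(Mul(1, -1), -3), 5)) = Add(54, Mul(Mul(-1, -3), 5)) = Add(54, Mul(3, 5)) = Add(54, 15) = 69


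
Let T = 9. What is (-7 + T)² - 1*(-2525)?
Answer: 2529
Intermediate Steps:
(-7 + T)² - 1*(-2525) = (-7 + 9)² - 1*(-2525) = 2² + 2525 = 4 + 2525 = 2529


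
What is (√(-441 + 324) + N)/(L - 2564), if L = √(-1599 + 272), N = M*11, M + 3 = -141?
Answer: (1584 - 3*I*√13)/(2564 - I*√1327) ≈ 0.61772 + 0.0045576*I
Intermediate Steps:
M = -144 (M = -3 - 141 = -144)
N = -1584 (N = -144*11 = -1584)
L = I*√1327 (L = √(-1327) = I*√1327 ≈ 36.428*I)
(√(-441 + 324) + N)/(L - 2564) = (√(-441 + 324) - 1584)/(I*√1327 - 2564) = (√(-117) - 1584)/(-2564 + I*√1327) = (3*I*√13 - 1584)/(-2564 + I*√1327) = (-1584 + 3*I*√13)/(-2564 + I*√1327)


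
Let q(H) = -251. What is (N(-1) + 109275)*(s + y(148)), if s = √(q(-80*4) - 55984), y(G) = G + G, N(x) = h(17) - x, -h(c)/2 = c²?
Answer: 32174608 + 108698*I*√56235 ≈ 3.2175e+7 + 2.5777e+7*I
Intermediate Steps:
h(c) = -2*c²
N(x) = -578 - x (N(x) = -2*17² - x = -2*289 - x = -578 - x)
y(G) = 2*G
s = I*√56235 (s = √(-251 - 55984) = √(-56235) = I*√56235 ≈ 237.14*I)
(N(-1) + 109275)*(s + y(148)) = ((-578 - 1*(-1)) + 109275)*(I*√56235 + 2*148) = ((-578 + 1) + 109275)*(I*√56235 + 296) = (-577 + 109275)*(296 + I*√56235) = 108698*(296 + I*√56235) = 32174608 + 108698*I*√56235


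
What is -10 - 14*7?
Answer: -108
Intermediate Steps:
-10 - 14*7 = -10 - 98 = -108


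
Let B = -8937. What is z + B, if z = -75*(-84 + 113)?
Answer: -11112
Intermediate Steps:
z = -2175 (z = -75*29 = -2175)
z + B = -2175 - 8937 = -11112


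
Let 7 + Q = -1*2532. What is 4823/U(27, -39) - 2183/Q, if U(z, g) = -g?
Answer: 948518/7617 ≈ 124.53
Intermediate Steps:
Q = -2539 (Q = -7 - 1*2532 = -7 - 2532 = -2539)
4823/U(27, -39) - 2183/Q = 4823/((-1*(-39))) - 2183/(-2539) = 4823/39 - 2183*(-1/2539) = 4823*(1/39) + 2183/2539 = 371/3 + 2183/2539 = 948518/7617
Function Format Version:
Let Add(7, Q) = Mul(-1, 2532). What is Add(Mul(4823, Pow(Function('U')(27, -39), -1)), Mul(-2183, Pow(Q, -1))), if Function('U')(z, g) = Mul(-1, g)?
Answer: Rational(948518, 7617) ≈ 124.53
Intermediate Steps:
Q = -2539 (Q = Add(-7, Mul(-1, 2532)) = Add(-7, -2532) = -2539)
Add(Mul(4823, Pow(Function('U')(27, -39), -1)), Mul(-2183, Pow(Q, -1))) = Add(Mul(4823, Pow(Mul(-1, -39), -1)), Mul(-2183, Pow(-2539, -1))) = Add(Mul(4823, Pow(39, -1)), Mul(-2183, Rational(-1, 2539))) = Add(Mul(4823, Rational(1, 39)), Rational(2183, 2539)) = Add(Rational(371, 3), Rational(2183, 2539)) = Rational(948518, 7617)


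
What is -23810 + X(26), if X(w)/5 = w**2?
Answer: -20430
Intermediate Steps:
X(w) = 5*w**2
-23810 + X(26) = -23810 + 5*26**2 = -23810 + 5*676 = -23810 + 3380 = -20430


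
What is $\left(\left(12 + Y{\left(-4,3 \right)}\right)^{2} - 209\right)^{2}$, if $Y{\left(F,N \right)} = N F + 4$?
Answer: $37249$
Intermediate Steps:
$Y{\left(F,N \right)} = 4 + F N$ ($Y{\left(F,N \right)} = F N + 4 = 4 + F N$)
$\left(\left(12 + Y{\left(-4,3 \right)}\right)^{2} - 209\right)^{2} = \left(\left(12 + \left(4 - 12\right)\right)^{2} - 209\right)^{2} = \left(\left(12 - 8\right)^{2} - 209\right)^{2} = \left(4^{2} - 209\right)^{2} = \left(16 - 209\right)^{2} = \left(-193\right)^{2} = 37249$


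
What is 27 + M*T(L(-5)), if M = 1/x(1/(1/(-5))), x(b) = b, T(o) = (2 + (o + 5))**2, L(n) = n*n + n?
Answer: -594/5 ≈ -118.80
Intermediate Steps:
L(n) = n + n**2 (L(n) = n**2 + n = n + n**2)
T(o) = (7 + o)**2 (T(o) = (2 + (5 + o))**2 = (7 + o)**2)
M = -1/5 (M = 1/(1/(1/(-5))) = 1/(1/(1*(-1/5))) = 1/(1/(-1/5)) = 1/(-5) = -1/5 ≈ -0.20000)
27 + M*T(L(-5)) = 27 - (7 - 5*(1 - 5))**2/5 = 27 - (7 - 5*(-4))**2/5 = 27 - (7 + 20)**2/5 = 27 - 1/5*27**2 = 27 - 1/5*729 = 27 - 729/5 = -594/5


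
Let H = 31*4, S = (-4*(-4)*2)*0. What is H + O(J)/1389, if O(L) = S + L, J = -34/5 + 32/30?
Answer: 2583454/20835 ≈ 124.00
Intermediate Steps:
S = 0 (S = (16*2)*0 = 32*0 = 0)
J = -86/15 (J = -34*1/5 + 32*(1/30) = -34/5 + 16/15 = -86/15 ≈ -5.7333)
H = 124
O(L) = L (O(L) = 0 + L = L)
H + O(J)/1389 = 124 - 86/15/1389 = 124 - 86/15*1/1389 = 124 - 86/20835 = 2583454/20835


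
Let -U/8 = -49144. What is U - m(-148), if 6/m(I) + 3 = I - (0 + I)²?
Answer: 8670967366/22055 ≈ 3.9315e+5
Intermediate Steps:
U = 393152 (U = -8*(-49144) = 393152)
m(I) = 6/(-3 + I - I²) (m(I) = 6/(-3 + (I - (0 + I)²)) = 6/(-3 + (I - I²)) = 6/(-3 + I - I²))
U - m(-148) = 393152 - (-6)/(3 + (-148)² - 1*(-148)) = 393152 - (-6)/(3 + 21904 + 148) = 393152 - (-6)/22055 = 393152 - 1*(-6/22055) = 393152 + 6/22055 = 8670967366/22055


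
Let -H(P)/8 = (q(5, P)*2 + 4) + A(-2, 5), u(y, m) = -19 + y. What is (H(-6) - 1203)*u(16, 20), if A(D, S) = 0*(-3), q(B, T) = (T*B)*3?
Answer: -615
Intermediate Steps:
q(B, T) = 3*B*T (q(B, T) = (B*T)*3 = 3*B*T)
A(D, S) = 0
H(P) = -32 - 240*P (H(P) = -8*(((3*5*P)*2 + 4) + 0) = -8*(((15*P)*2 + 4) + 0) = -8*((30*P + 4) + 0) = -8*((4 + 30*P) + 0) = -8*(4 + 30*P) = -32 - 240*P)
(H(-6) - 1203)*u(16, 20) = ((-32 - 240*(-6)) - 1203)*(-19 + 16) = ((-32 + 1440) - 1203)*(-3) = (1408 - 1203)*(-3) = 205*(-3) = -615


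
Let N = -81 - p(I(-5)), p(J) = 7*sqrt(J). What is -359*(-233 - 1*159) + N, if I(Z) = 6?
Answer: 140647 - 7*sqrt(6) ≈ 1.4063e+5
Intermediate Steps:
N = -81 - 7*sqrt(6) ≈ -98.146
-359*(-233 - 1*159) + N = -359*(-233 - 1*159) + (-81 - 7*sqrt(6)) = -359*(-233 - 159) + (-81 - 7*sqrt(6)) = -359*(-392) + (-81 - 7*sqrt(6)) = 140728 + (-81 - 7*sqrt(6)) = 140647 - 7*sqrt(6)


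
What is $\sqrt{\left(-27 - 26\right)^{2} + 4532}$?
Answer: $\sqrt{7341} \approx 85.68$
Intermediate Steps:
$\sqrt{\left(-27 - 26\right)^{2} + 4532} = \sqrt{\left(-53\right)^{2} + 4532} = \sqrt{2809 + 4532} = \sqrt{7341}$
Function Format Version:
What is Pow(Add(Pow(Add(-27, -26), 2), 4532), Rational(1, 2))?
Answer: Pow(7341, Rational(1, 2)) ≈ 85.680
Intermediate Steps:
Pow(Add(Pow(Add(-27, -26), 2), 4532), Rational(1, 2)) = Pow(Add(Pow(-53, 2), 4532), Rational(1, 2)) = Pow(Add(2809, 4532), Rational(1, 2)) = Pow(7341, Rational(1, 2))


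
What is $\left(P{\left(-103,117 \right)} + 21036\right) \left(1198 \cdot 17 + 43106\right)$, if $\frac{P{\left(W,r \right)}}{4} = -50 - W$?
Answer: $1348653056$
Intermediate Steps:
$P{\left(W,r \right)} = -200 - 4 W$ ($P{\left(W,r \right)} = 4 \left(-50 - W\right) = -200 - 4 W$)
$\left(P{\left(-103,117 \right)} + 21036\right) \left(1198 \cdot 17 + 43106\right) = \left(\left(-200 - -412\right) + 21036\right) \left(1198 \cdot 17 + 43106\right) = \left(\left(-200 + 412\right) + 21036\right) \left(20366 + 43106\right) = \left(212 + 21036\right) 63472 = 21248 \cdot 63472 = 1348653056$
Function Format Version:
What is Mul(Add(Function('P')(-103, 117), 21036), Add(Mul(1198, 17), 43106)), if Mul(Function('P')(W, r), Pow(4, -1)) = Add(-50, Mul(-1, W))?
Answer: 1348653056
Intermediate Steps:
Function('P')(W, r) = Add(-200, Mul(-4, W)) (Function('P')(W, r) = Mul(4, Add(-50, Mul(-1, W))) = Add(-200, Mul(-4, W)))
Mul(Add(Function('P')(-103, 117), 21036), Add(Mul(1198, 17), 43106)) = Mul(Add(Add(-200, Mul(-4, -103)), 21036), Add(Mul(1198, 17), 43106)) = Mul(Add(Add(-200, 412), 21036), Add(20366, 43106)) = Mul(Add(212, 21036), 63472) = Mul(21248, 63472) = 1348653056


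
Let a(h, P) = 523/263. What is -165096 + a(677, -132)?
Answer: -43419725/263 ≈ -1.6509e+5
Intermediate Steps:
a(h, P) = 523/263 (a(h, P) = 523*(1/263) = 523/263)
-165096 + a(677, -132) = -165096 + 523/263 = -43419725/263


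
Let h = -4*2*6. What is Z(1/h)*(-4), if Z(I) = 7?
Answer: -28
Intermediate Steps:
h = -48 (h = -8*6 = -48)
Z(1/h)*(-4) = 7*(-4) = -28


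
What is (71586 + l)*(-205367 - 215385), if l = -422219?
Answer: 147529536016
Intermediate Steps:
(71586 + l)*(-205367 - 215385) = (71586 - 422219)*(-205367 - 215385) = -350633*(-420752) = 147529536016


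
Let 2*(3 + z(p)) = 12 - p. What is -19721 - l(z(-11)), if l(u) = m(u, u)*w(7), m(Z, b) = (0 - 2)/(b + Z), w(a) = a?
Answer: -335243/17 ≈ -19720.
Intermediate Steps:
m(Z, b) = -2/(Z + b)
z(p) = 3 - p/2 (z(p) = -3 + (12 - p)/2 = -3 + (6 - p/2) = 3 - p/2)
l(u) = -7/u (l(u) = -2/(u + u)*7 = -2*1/(2*u)*7 = -1/u*7 = -7/u)
-19721 - l(z(-11)) = -19721 - (-7)/(3 - 1/2*(-11)) = -19721 - (-7)/(3 + 11/2) = -19721 - (-7)/17/2 = -19721 - (-7)*2/17 = -19721 - 1*(-14/17) = -19721 + 14/17 = -335243/17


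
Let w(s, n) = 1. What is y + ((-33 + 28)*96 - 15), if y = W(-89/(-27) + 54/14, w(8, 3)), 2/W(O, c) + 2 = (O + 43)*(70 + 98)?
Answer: -18763956/37907 ≈ -495.00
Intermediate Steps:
W(O, c) = 2/(7222 + 168*O) (W(O, c) = 2/(-2 + (O + 43)*(70 + 98)) = 2/(-2 + (43 + O)*168) = 2/(-2 + (7224 + 168*O)) = 2/(7222 + 168*O))
y = 9/37907 (y = 1/(3611 + 84*(-89/(-27) + 54/14)) = 1/(3611 + 84*(-89*(-1/27) + 54*(1/14))) = 1/(3611 + 84*(89/27 + 27/7)) = 1/(3611 + 84*(1352/189)) = 1/(3611 + 5408/9) = 1/(37907/9) = 9/37907 ≈ 0.00023742)
y + ((-33 + 28)*96 - 15) = 9/37907 + ((-33 + 28)*96 - 15) = 9/37907 + (-5*96 - 15) = 9/37907 + (-480 - 15) = 9/37907 - 495 = -18763956/37907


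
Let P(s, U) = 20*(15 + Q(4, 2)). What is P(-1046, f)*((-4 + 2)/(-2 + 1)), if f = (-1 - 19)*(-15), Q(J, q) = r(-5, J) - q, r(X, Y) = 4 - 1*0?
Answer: 680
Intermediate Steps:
r(X, Y) = 4 (r(X, Y) = 4 + 0 = 4)
Q(J, q) = 4 - q
f = 300 (f = -20*(-15) = 300)
P(s, U) = 340 (P(s, U) = 20*(15 + (4 - 1*2)) = 20*(15 + (4 - 2)) = 20*(15 + 2) = 20*17 = 340)
P(-1046, f)*((-4 + 2)/(-2 + 1)) = 340*((-4 + 2)/(-2 + 1)) = 340*(-2/(-1)) = 340*(-2*(-1)) = 340*2 = 680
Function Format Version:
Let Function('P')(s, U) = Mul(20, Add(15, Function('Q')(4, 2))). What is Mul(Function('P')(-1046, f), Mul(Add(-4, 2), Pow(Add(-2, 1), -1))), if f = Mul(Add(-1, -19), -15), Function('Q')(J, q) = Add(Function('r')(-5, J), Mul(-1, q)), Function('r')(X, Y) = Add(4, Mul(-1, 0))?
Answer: 680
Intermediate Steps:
Function('r')(X, Y) = 4 (Function('r')(X, Y) = Add(4, 0) = 4)
Function('Q')(J, q) = Add(4, Mul(-1, q))
f = 300 (f = Mul(-20, -15) = 300)
Function('P')(s, U) = 340 (Function('P')(s, U) = Mul(20, Add(15, Add(4, Mul(-1, 2)))) = Mul(20, Add(15, Add(4, -2))) = Mul(20, Add(15, 2)) = Mul(20, 17) = 340)
Mul(Function('P')(-1046, f), Mul(Add(-4, 2), Pow(Add(-2, 1), -1))) = Mul(340, Mul(Add(-4, 2), Pow(Add(-2, 1), -1))) = Mul(340, Mul(-2, Pow(-1, -1))) = Mul(340, Mul(-2, -1)) = Mul(340, 2) = 680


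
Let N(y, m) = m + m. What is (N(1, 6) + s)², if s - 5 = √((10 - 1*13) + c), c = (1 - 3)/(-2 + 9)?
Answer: (119 + I*√161)²/49 ≈ 285.71 + 61.63*I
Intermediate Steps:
N(y, m) = 2*m
c = -2/7 ≈ -0.28571
s = 5 + I*√161/7 (s = 5 + √((10 - 1*13) - 2/7) = 5 + √((10 - 13) - 2/7) = 5 + √(-3 - 2/7) = 5 + √(-23/7) = 5 + I*√161/7 ≈ 5.0 + 1.8127*I)
(N(1, 6) + s)² = (2*6 + (5 + I*√161/7))² = (12 + (5 + I*√161/7))² = (17 + I*√161/7)²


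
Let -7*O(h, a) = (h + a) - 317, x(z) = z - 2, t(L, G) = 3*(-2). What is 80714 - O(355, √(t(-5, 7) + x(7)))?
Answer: 565036/7 + I/7 ≈ 80719.0 + 0.14286*I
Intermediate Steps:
t(L, G) = -6
x(z) = -2 + z
O(h, a) = 317/7 - a/7 - h/7 (O(h, a) = -((h + a) - 317)/7 = -((a + h) - 317)/7 = -(-317 + a + h)/7 = 317/7 - a/7 - h/7)
80714 - O(355, √(t(-5, 7) + x(7))) = 80714 - (317/7 - √(-6 + (-2 + 7))/7 - ⅐*355) = 80714 - (317/7 - √(-6 + 5)/7 - 355/7) = 80714 - (317/7 - I/7 - 355/7) = 80714 - (-38/7 - I/7) = 80714 + (38/7 + I/7) = 565036/7 + I/7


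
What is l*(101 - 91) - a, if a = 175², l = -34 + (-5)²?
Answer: -30715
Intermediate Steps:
l = -9 (l = -34 + 25 = -9)
a = 30625
l*(101 - 91) - a = -9*(101 - 91) - 1*30625 = -9*10 - 30625 = -90 - 30625 = -30715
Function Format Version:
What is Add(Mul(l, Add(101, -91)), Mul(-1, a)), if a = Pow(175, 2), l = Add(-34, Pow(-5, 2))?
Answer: -30715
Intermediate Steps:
l = -9 (l = Add(-34, 25) = -9)
a = 30625
Add(Mul(l, Add(101, -91)), Mul(-1, a)) = Add(Mul(-9, Add(101, -91)), Mul(-1, 30625)) = Add(Mul(-9, 10), -30625) = Add(-90, -30625) = -30715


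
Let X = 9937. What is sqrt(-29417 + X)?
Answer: 2*I*sqrt(4870) ≈ 139.57*I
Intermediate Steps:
sqrt(-29417 + X) = sqrt(-29417 + 9937) = sqrt(-19480) = 2*I*sqrt(4870)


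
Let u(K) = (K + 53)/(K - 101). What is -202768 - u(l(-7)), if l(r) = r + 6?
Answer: -10341142/51 ≈ -2.0277e+5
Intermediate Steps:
l(r) = 6 + r
u(K) = (53 + K)/(-101 + K)
-202768 - u(l(-7)) = -202768 - (53 + (6 - 7))/(-101 + (6 - 7)) = -202768 - (53 - 1)/(-101 - 1) = -202768 - 52/(-102) = -202768 - (-1)*52/102 = -202768 - 1*(-26/51) = -202768 + 26/51 = -10341142/51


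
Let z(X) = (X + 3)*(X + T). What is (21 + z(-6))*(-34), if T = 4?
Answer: -918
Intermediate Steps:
z(X) = (3 + X)*(4 + X) (z(X) = (X + 3)*(X + 4) = (3 + X)*(4 + X))
(21 + z(-6))*(-34) = (21 + (12 + (-6)² + 7*(-6)))*(-34) = (21 + (12 + 36 - 42))*(-34) = (21 + 6)*(-34) = 27*(-34) = -918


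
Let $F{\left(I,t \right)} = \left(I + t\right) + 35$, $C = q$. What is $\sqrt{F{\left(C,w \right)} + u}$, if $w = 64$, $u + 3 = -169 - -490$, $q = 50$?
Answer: $\sqrt{467} \approx 21.61$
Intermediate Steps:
$u = 318$ ($u = -3 - -321 = -3 + \left(-169 + 490\right) = -3 + 321 = 318$)
$C = 50$
$F{\left(I,t \right)} = 35 + I + t$
$\sqrt{F{\left(C,w \right)} + u} = \sqrt{\left(35 + 50 + 64\right) + 318} = \sqrt{149 + 318} = \sqrt{467}$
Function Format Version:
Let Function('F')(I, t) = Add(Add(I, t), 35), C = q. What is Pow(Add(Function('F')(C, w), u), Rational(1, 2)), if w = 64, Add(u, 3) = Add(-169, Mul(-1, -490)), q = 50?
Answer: Pow(467, Rational(1, 2)) ≈ 21.610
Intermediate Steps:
u = 318 (u = Add(-3, Add(-169, Mul(-1, -490))) = Add(-3, Add(-169, 490)) = Add(-3, 321) = 318)
C = 50
Function('F')(I, t) = Add(35, I, t)
Pow(Add(Function('F')(C, w), u), Rational(1, 2)) = Pow(Add(Add(35, 50, 64), 318), Rational(1, 2)) = Pow(Add(149, 318), Rational(1, 2)) = Pow(467, Rational(1, 2))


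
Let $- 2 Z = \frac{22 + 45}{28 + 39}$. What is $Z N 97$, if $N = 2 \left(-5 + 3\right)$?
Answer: $194$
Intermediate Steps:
$Z = - \frac{1}{2}$ ($Z = - \frac{\left(22 + 45\right) \frac{1}{28 + 39}}{2} = - \frac{67 \cdot \frac{1}{67}}{2} = \left(- \frac{1}{2}\right) 1 = - \frac{1}{2} \approx -0.5$)
$N = -4$ ($N = 2 \left(-2\right) = -4$)
$Z N 97 = \left(- \frac{1}{2}\right) \left(-4\right) 97 = 2 \cdot 97 = 194$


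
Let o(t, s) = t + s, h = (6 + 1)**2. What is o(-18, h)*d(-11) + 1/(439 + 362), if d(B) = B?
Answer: -273140/801 ≈ -341.00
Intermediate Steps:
h = 49 (h = 7**2 = 49)
o(t, s) = s + t
o(-18, h)*d(-11) + 1/(439 + 362) = (49 - 18)*(-11) + 1/(439 + 362) = 31*(-11) + 1/801 = -341 + 1/801 = -273140/801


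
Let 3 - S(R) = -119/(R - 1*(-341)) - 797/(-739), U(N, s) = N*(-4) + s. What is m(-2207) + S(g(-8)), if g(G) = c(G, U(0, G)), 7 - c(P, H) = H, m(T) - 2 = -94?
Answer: -23610267/263084 ≈ -89.744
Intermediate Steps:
U(N, s) = s - 4*N (U(N, s) = -4*N + s = s - 4*N)
m(T) = -92 (m(T) = 2 - 94 = -92)
c(P, H) = 7 - H
g(G) = 7 - G (g(G) = 7 - (G - 4*0) = 7 - (G + 0) = 7 - G)
S(R) = 1420/739 + 119/(341 + R) (S(R) = 3 - (-119/(R - 1*(-341)) - 797/(-739)) = 3 - (-119/(R + 341) - 797*(-1/739)) = 3 - (-119/(341 + R) + 797/739) = 3 - (797/739 - 119/(341 + R)) = 3 + (-797/739 + 119/(341 + R)) = 1420/739 + 119/(341 + R))
m(-2207) + S(g(-8)) = -92 + (572161 + 1420*(7 - 1*(-8)))/(739*(341 + (7 - 1*(-8)))) = -92 + (572161 + 1420*(7 + 8))/(739*(341 + (7 + 8))) = -92 + (572161 + 1420*15)/(739*(341 + 15)) = -92 + (1/739)*(572161 + 21300)/356 = -92 + (1/739)*(1/356)*593461 = -92 + 593461/263084 = -23610267/263084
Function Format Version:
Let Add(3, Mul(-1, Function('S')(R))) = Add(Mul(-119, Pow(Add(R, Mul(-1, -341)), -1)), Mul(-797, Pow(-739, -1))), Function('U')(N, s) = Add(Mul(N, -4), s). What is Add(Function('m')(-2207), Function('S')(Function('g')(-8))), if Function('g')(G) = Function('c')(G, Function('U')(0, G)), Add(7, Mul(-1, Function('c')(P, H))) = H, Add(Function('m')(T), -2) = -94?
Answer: Rational(-23610267, 263084) ≈ -89.744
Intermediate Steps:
Function('U')(N, s) = Add(s, Mul(-4, N)) (Function('U')(N, s) = Add(Mul(-4, N), s) = Add(s, Mul(-4, N)))
Function('m')(T) = -92 (Function('m')(T) = Add(2, -94) = -92)
Function('c')(P, H) = Add(7, Mul(-1, H))
Function('g')(G) = Add(7, Mul(-1, G)) (Function('g')(G) = Add(7, Mul(-1, Add(G, Mul(-4, 0)))) = Add(7, Mul(-1, Add(G, 0))) = Add(7, Mul(-1, G)))
Function('S')(R) = Add(Rational(1420, 739), Mul(119, Pow(Add(341, R), -1))) (Function('S')(R) = Add(3, Mul(-1, Add(Mul(-119, Pow(Add(R, Mul(-1, -341)), -1)), Mul(-797, Pow(-739, -1))))) = Add(3, Mul(-1, Add(Mul(-119, Pow(Add(R, 341), -1)), Mul(-797, Rational(-1, 739))))) = Add(3, Mul(-1, Add(Mul(-119, Pow(Add(341, R), -1)), Rational(797, 739)))) = Add(3, Mul(-1, Add(Rational(797, 739), Mul(-119, Pow(Add(341, R), -1))))) = Add(3, Add(Rational(-797, 739), Mul(119, Pow(Add(341, R), -1)))) = Add(Rational(1420, 739), Mul(119, Pow(Add(341, R), -1))))
Add(Function('m')(-2207), Function('S')(Function('g')(-8))) = Add(-92, Mul(Rational(1, 739), Pow(Add(341, Add(7, Mul(-1, -8))), -1), Add(572161, Mul(1420, Add(7, Mul(-1, -8)))))) = Add(-92, Mul(Rational(1, 739), Pow(Add(341, Add(7, 8)), -1), Add(572161, Mul(1420, Add(7, 8))))) = Add(-92, Mul(Rational(1, 739), Pow(Add(341, 15), -1), Add(572161, Mul(1420, 15)))) = Add(-92, Mul(Rational(1, 739), Pow(356, -1), Add(572161, 21300))) = Add(-92, Mul(Rational(1, 739), Rational(1, 356), 593461)) = Add(-92, Rational(593461, 263084)) = Rational(-23610267, 263084)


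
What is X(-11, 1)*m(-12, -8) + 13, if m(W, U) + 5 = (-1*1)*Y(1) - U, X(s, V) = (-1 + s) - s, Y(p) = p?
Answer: 11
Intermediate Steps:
X(s, V) = -1
m(W, U) = -6 - U (m(W, U) = -5 + (-1*1*1 - U) = -5 + (-1*1 - U) = -5 + (-1 - U) = -6 - U)
X(-11, 1)*m(-12, -8) + 13 = -(-6 - 1*(-8)) + 13 = -(-6 + 8) + 13 = -1*2 + 13 = -2 + 13 = 11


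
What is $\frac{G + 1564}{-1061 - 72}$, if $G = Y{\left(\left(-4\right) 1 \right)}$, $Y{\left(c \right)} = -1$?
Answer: $- \frac{1563}{1133} \approx -1.3795$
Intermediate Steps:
$G = -1$
$\frac{G + 1564}{-1061 - 72} = \frac{-1 + 1564}{-1061 - 72} = \frac{1563}{-1133} = 1563 \left(- \frac{1}{1133}\right) = - \frac{1563}{1133}$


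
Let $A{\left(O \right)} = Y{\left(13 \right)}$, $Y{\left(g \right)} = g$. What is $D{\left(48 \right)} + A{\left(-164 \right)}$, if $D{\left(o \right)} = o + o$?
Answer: $109$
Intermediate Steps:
$A{\left(O \right)} = 13$
$D{\left(o \right)} = 2 o$
$D{\left(48 \right)} + A{\left(-164 \right)} = 2 \cdot 48 + 13 = 96 + 13 = 109$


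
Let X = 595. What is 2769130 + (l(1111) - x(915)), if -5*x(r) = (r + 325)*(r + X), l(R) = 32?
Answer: 3143642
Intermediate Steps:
x(r) = -(325 + r)*(595 + r)/5 (x(r) = -(r + 325)*(r + 595)/5 = -(325 + r)*(595 + r)/5)
2769130 + (l(1111) - x(915)) = 2769130 + (32 - (-38675 - 184*915 - ⅕*915²)) = 2769130 + (32 - (-38675 - 168360 - ⅕*837225)) = 2769130 + (32 - (-38675 - 168360 - 167445)) = 2769130 + (32 - 1*(-374480)) = 2769130 + (32 + 374480) = 2769130 + 374512 = 3143642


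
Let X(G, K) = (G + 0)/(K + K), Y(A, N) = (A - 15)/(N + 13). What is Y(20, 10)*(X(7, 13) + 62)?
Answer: 8095/598 ≈ 13.537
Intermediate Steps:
Y(A, N) = (-15 + A)/(13 + N)
X(G, K) = G/(2*K) (X(G, K) = G/((2*K)) = G*(1/(2*K)) = G/(2*K))
Y(20, 10)*(X(7, 13) + 62) = ((-15 + 20)/(13 + 10))*((½)*7/13 + 62) = (5/23)*((½)*7*(1/13) + 62) = ((1/23)*5)*(7/26 + 62) = (5/23)*(1619/26) = 8095/598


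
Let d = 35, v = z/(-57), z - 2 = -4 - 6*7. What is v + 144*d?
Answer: 287324/57 ≈ 5040.8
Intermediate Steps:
z = -44 (z = 2 + (-4 - 6*7) = 2 + (-4 - 42) = 2 - 46 = -44)
v = 44/57 (v = -44/(-57) = -44*(-1/57) = 44/57 ≈ 0.77193)
v + 144*d = 44/57 + 144*35 = 44/57 + 5040 = 287324/57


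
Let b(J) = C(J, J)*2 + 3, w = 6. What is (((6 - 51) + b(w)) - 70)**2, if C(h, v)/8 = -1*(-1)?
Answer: 9216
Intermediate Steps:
C(h, v) = 8 (C(h, v) = 8*(-1*(-1)) = 8*1 = 8)
b(J) = 19 (b(J) = 8*2 + 3 = 16 + 3 = 19)
(((6 - 51) + b(w)) - 70)**2 = (((6 - 51) + 19) - 70)**2 = ((-45 + 19) - 70)**2 = (-26 - 70)**2 = (-96)**2 = 9216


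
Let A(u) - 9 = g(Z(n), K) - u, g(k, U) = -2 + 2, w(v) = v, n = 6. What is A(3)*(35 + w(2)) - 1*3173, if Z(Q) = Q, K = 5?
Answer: -2951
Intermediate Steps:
g(k, U) = 0
A(u) = 9 - u (A(u) = 9 + (0 - u) = 9 - u)
A(3)*(35 + w(2)) - 1*3173 = (9 - 1*3)*(35 + 2) - 1*3173 = (9 - 3)*37 - 3173 = 6*37 - 3173 = 222 - 3173 = -2951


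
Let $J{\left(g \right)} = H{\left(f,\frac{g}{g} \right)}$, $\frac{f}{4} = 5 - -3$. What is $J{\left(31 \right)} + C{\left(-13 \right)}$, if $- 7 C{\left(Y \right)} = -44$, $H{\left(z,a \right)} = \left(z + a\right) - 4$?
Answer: $\frac{247}{7} \approx 35.286$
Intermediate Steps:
$f = 32$ ($f = 4 \left(5 - -3\right) = 4 \left(5 + 3\right) = 4 \cdot 8 = 32$)
$H{\left(z,a \right)} = -4 + a + z$ ($H{\left(z,a \right)} = \left(a + z\right) - 4 = -4 + a + z$)
$J{\left(g \right)} = 29$ ($J{\left(g \right)} = -4 + \frac{g}{g} + 32 = -4 + 1 + 32 = 29$)
$C{\left(Y \right)} = \frac{44}{7}$ ($C{\left(Y \right)} = \left(- \frac{1}{7}\right) \left(-44\right) = \frac{44}{7}$)
$J{\left(31 \right)} + C{\left(-13 \right)} = 29 + \frac{44}{7} = \frac{247}{7}$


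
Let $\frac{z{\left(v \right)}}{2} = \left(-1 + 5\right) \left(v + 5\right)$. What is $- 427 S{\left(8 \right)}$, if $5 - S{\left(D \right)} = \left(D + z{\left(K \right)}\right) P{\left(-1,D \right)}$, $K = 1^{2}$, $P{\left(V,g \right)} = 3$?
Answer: $69601$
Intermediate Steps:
$K = 1$
$z{\left(v \right)} = 40 + 8 v$ ($z{\left(v \right)} = 2 \left(-1 + 5\right) \left(v + 5\right) = 2 \cdot 4 \left(5 + v\right) = 2 \left(20 + 4 v\right) = 40 + 8 v$)
$S{\left(D \right)} = -139 - 3 D$ ($S{\left(D \right)} = 5 - \left(D + \left(40 + 8 \cdot 1\right)\right) 3 = 5 - \left(D + \left(40 + 8\right)\right) 3 = 5 - \left(D + 48\right) 3 = 5 - \left(48 + D\right) 3 = 5 - \left(144 + 3 D\right) = -139 - 3 D$)
$- 427 S{\left(8 \right)} = - 427 \left(-139 - 24\right) = \left(-427\right) \left(-163\right) = 69601$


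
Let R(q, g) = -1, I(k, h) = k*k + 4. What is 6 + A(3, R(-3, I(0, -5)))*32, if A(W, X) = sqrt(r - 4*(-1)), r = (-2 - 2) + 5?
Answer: 6 + 32*sqrt(5) ≈ 77.554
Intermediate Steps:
I(k, h) = 4 + k**2 (I(k, h) = k**2 + 4 = 4 + k**2)
r = 1 (r = -4 + 5 = 1)
A(W, X) = sqrt(5) (A(W, X) = sqrt(1 - 4*(-1)) = sqrt(1 + 4) = sqrt(5))
6 + A(3, R(-3, I(0, -5)))*32 = 6 + sqrt(5)*32 = 6 + 32*sqrt(5)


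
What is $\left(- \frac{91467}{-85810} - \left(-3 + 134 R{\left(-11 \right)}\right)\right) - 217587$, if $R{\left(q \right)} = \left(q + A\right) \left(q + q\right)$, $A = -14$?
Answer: $- \frac{24994988573}{85810} \approx -2.9128 \cdot 10^{5}$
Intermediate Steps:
$R{\left(q \right)} = 2 q \left(-14 + q\right)$ ($R{\left(q \right)} = \left(q - 14\right) \left(q + q\right) = \left(-14 + q\right) 2 q = 2 q \left(-14 + q\right)$)
$\left(- \frac{91467}{-85810} - \left(-3 + 134 R{\left(-11 \right)}\right)\right) - 217587 = \left(- \frac{91467}{-85810} + \left(3 - 134 \cdot 2 \left(-11\right) \left(-14 - 11\right)\right)\right) - 217587 = \left(\left(-91467\right) \left(- \frac{1}{85810}\right) + \left(3 - 134 \cdot 2 \left(-11\right) \left(-25\right)\right)\right) - 217587 = \left(\frac{91467}{85810} + \left(3 - 73700\right)\right) - 217587 = \left(\frac{91467}{85810} - 73697\right) - 217587 = - \frac{6323848103}{85810} - 217587 = - \frac{24994988573}{85810}$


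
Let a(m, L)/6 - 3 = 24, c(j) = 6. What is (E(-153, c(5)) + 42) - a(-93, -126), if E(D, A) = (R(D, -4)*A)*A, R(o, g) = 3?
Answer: -12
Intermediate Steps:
a(m, L) = 162 (a(m, L) = 18 + 6*24 = 18 + 144 = 162)
E(D, A) = 3*A**2 (E(D, A) = (3*A)*A = 3*A**2)
(E(-153, c(5)) + 42) - a(-93, -126) = (3*6**2 + 42) - 1*162 = (3*36 + 42) - 162 = (108 + 42) - 162 = 150 - 162 = -12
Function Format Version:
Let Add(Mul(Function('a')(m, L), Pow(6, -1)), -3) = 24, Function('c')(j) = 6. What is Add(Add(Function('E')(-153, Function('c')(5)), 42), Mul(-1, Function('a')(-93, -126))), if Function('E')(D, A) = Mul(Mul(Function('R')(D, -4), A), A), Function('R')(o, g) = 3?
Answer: -12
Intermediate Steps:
Function('a')(m, L) = 162 (Function('a')(m, L) = Add(18, Mul(6, 24)) = Add(18, 144) = 162)
Function('E')(D, A) = Mul(3, Pow(A, 2)) (Function('E')(D, A) = Mul(Mul(3, A), A) = Mul(3, Pow(A, 2)))
Add(Add(Function('E')(-153, Function('c')(5)), 42), Mul(-1, Function('a')(-93, -126))) = Add(Add(Mul(3, Pow(6, 2)), 42), Mul(-1, 162)) = Add(Add(Mul(3, 36), 42), -162) = Add(Add(108, 42), -162) = Add(150, -162) = -12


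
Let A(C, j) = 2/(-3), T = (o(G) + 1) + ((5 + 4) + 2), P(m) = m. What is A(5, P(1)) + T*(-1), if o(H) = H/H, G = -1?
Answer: -41/3 ≈ -13.667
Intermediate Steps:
o(H) = 1
T = 13 (T = (1 + 1) + ((5 + 4) + 2) = 2 + (9 + 2) = 2 + 11 = 13)
A(C, j) = -⅔ (A(C, j) = 2*(-⅓) = -⅔)
A(5, P(1)) + T*(-1) = -⅔ + 13*(-1) = -⅔ - 13 = -41/3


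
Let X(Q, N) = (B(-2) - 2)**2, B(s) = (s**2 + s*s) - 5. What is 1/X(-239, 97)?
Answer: 1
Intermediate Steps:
B(s) = -5 + 2*s**2 (B(s) = (s**2 + s**2) - 5 = 2*s**2 - 5 = -5 + 2*s**2)
X(Q, N) = 1 (X(Q, N) = ((-5 + 2*(-2)**2) - 2)**2 = ((-5 + 2*4) - 2)**2 = ((-5 + 8) - 2)**2 = (3 - 2)**2 = 1**2 = 1)
1/X(-239, 97) = 1/1 = 1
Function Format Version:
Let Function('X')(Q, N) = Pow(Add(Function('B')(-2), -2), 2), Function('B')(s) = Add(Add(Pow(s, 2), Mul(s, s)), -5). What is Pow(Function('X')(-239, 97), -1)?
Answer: 1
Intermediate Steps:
Function('B')(s) = Add(-5, Mul(2, Pow(s, 2))) (Function('B')(s) = Add(Add(Pow(s, 2), Pow(s, 2)), -5) = Add(Mul(2, Pow(s, 2)), -5) = Add(-5, Mul(2, Pow(s, 2))))
Function('X')(Q, N) = 1 (Function('X')(Q, N) = Pow(Add(Add(-5, Mul(2, Pow(-2, 2))), -2), 2) = Pow(Add(Add(-5, Mul(2, 4)), -2), 2) = Pow(Add(Add(-5, 8), -2), 2) = Pow(Add(3, -2), 2) = Pow(1, 2) = 1)
Pow(Function('X')(-239, 97), -1) = Pow(1, -1) = 1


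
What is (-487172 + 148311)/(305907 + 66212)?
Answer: -338861/372119 ≈ -0.91063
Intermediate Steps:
(-487172 + 148311)/(305907 + 66212) = -338861/372119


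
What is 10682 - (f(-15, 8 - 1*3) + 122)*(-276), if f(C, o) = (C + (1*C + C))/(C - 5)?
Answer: 44975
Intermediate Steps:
f(C, o) = 3*C/(-5 + C) (f(C, o) = (C + (C + C))/(-5 + C) = (C + 2*C)/(-5 + C) = (3*C)/(-5 + C) = 3*C/(-5 + C))
10682 - (f(-15, 8 - 1*3) + 122)*(-276) = 10682 - (3*(-15)/(-5 - 15) + 122)*(-276) = 10682 - (3*(-15)/(-20) + 122)*(-276) = 10682 - (3*(-15)*(-1/20) + 122)*(-276) = 10682 - (9/4 + 122)*(-276) = 10682 - 497*(-276)/4 = 10682 - 1*(-34293) = 10682 + 34293 = 44975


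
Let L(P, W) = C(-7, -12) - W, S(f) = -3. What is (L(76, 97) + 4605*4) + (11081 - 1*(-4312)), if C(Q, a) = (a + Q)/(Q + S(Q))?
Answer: 337179/10 ≈ 33718.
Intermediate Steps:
C(Q, a) = (Q + a)/(-3 + Q) (C(Q, a) = (a + Q)/(Q - 3) = (Q + a)/(-3 + Q))
L(P, W) = 19/10 - W (L(P, W) = (-7 - 12)/(-3 - 7) - W = -19/(-10) - W = -1/10*(-19) - W = 19/10 - W)
(L(76, 97) + 4605*4) + (11081 - 1*(-4312)) = ((19/10 - 1*97) + 4605*4) + (11081 - 1*(-4312)) = ((19/10 - 97) + 18420) + (11081 + 4312) = (-951/10 + 18420) + 15393 = 183249/10 + 15393 = 337179/10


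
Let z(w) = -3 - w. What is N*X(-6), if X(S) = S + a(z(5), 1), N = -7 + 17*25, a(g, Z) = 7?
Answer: 418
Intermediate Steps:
N = 418 (N = -7 + 425 = 418)
X(S) = 7 + S (X(S) = S + 7 = 7 + S)
N*X(-6) = 418*(7 - 6) = 418*1 = 418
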